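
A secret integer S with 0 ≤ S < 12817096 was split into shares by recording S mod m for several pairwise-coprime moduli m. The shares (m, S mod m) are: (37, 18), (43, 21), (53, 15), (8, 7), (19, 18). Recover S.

The moduli are pairwise coprime; N = 37·43·53·8·19 = 12817096.
N/37 = 346408; 346408 ≡ 14 (mod 37); 14·8 ≡ 1, so inverse 8.
N/43 = 298072; 298072 ≡ 39 (mod 43); 39·32 ≡ 1, so inverse 32.
N/53 = 241832; 241832 ≡ 46 (mod 53); 46·15 ≡ 1, so inverse 15.
N/8 = 1602137; 1602137 ≡ 1 (mod 8), inverse 1.
N/19 = 674584; 674584 ≡ 8 (mod 19); 8·12 ≡ 1, so inverse 12.
S ≡ 18·346408·8 + 21·298072·32 + 15·241832·15 + 7·1602137·1 + 18·674584·12 = 461524439.
461524439 mod 12817096 = 108983.

108983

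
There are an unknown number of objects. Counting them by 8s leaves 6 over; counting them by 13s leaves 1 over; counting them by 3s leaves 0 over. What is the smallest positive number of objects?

From N ≡ 6 (mod 8) write N = 6 + 8t. Substituting into N ≡ 1 (mod 13) gives 8t ≡ 8 (mod 13), and since 8⁻¹ ≡ 5 (mod 13), t ≡ 1. Hence N ≡ 6 + 8·1 = 14 (mod 104).
From N ≡ 14 (mod 104) write N = 14 + 104t. Substituting into N ≡ 0 (mod 3) gives 104t ≡ 1 (mod 3), and since 2⁻¹ ≡ 2 (mod 3), t ≡ 2. Hence N ≡ 14 + 104·2 = 222 (mod 312).

222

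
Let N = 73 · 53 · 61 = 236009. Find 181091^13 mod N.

Mod 73: 181091 ≡ 51; 51^13 ≡ 22 (mod 73).
Mod 53: 181091 ≡ 43; 43^13 ≡ 52 (mod 53).
Mod 61: 181091 ≡ 43; 43^13 ≡ 54 (mod 61).
Combine by CRT: x ≡ 22 (mod 73), x ≡ 52 (mod 53), x ≡ 54 (mod 61) ⇒ x ≡ 210992 (mod 236009).

210992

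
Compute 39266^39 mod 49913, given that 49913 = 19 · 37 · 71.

3134

Mod 19: 39266 ≡ 12; by Fermat, exponent reduces to 39 mod 18 = 3; 12^3 ≡ 18 (mod 19).
Mod 37: 39266 ≡ 9; by Fermat, exponent reduces to 39 mod 36 = 3; 9^3 ≡ 26 (mod 37).
Mod 71: 39266 ≡ 3; 3^39 ≡ 10 (mod 71).
Combine by CRT: x ≡ 18 (mod 19), x ≡ 26 (mod 37), x ≡ 10 (mod 71) ⇒ x ≡ 3134 (mod 49913).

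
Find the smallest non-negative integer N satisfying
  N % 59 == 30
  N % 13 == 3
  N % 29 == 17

12951

The moduli are pairwise coprime; M = 59·13·29 = 22243.
M/59 = 377; 377 ≡ 23 (mod 59); 23·18 ≡ 1, so inverse 18.
M/13 = 1711; 1711 ≡ 8 (mod 13); 8·5 ≡ 1, so inverse 5.
M/29 = 767; 767 ≡ 13 (mod 29); 13·9 ≡ 1, so inverse 9.
N ≡ 30·377·18 + 3·1711·5 + 17·767·9 = 346596.
346596 mod 22243 = 12951.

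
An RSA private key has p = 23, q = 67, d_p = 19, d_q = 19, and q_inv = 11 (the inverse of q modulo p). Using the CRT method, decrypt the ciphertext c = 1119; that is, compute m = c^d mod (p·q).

m₁ = c^(d_p) mod p: c ≡ 15 (mod 23), and 15^19 mod 23 = 19.
m₂ = c^(d_q) mod q: c ≡ 47 (mod 67), and 47^19 mod 67 = 56.
h = q_inv·(m₁ − m₂) mod p = 11·(19 − 56) mod 23 = 7.
m = m₂ + h·q = 56 + 7·67 = 525.

525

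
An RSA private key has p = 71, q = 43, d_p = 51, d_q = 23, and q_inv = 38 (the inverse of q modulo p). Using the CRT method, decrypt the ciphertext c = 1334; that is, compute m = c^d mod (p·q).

m₁ = c^(d_p) mod p: c ≡ 56 (mod 71), and 56^51 mod 71 = 55.
m₂ = c^(d_q) mod q: c ≡ 1 (mod 43), and 1^23 mod 43 = 1.
h = q_inv·(m₁ − m₂) mod p = 38·(55 − 1) mod 71 = 64.
m = m₂ + h·q = 1 + 64·43 = 2753.

2753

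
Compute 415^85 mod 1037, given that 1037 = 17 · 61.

929

Mod 17: 415 ≡ 7; by Fermat, exponent reduces to 85 mod 16 = 5; 7^5 ≡ 11 (mod 17).
Mod 61: 415 ≡ 49; by Fermat, exponent reduces to 85 mod 60 = 25; 49^25 ≡ 14 (mod 61).
Combine by CRT: x ≡ 11 (mod 17), x ≡ 14 (mod 61) ⇒ x ≡ 929 (mod 1037).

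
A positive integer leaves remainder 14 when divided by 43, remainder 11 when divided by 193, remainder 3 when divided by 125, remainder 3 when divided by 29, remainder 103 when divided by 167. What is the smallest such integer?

The moduli are pairwise coprime; N = 43·193·125·29·167 = 5024007125.
N/43 = 116837375; 116837375 ≡ 11 (mod 43); 11·4 ≡ 1, so inverse 4.
N/193 = 26031125; 26031125 ≡ 57 (mod 193); 57·149 ≡ 1, so inverse 149.
N/125 = 40192057; 40192057 ≡ 57 (mod 125); 57·68 ≡ 1, so inverse 68.
N/29 = 173241625; 173241625 ≡ 4 (mod 29); 4·22 ≡ 1, so inverse 22.
N/167 = 30083875; 30083875 ≡ 161 (mod 167); 161·139 ≡ 1, so inverse 139.
a ≡ 14·116837375·4 + 11·26031125·149 + 3·40192057·68 + 3·173241625·22 + 103·30083875·139 = 499551872128.
499551872128 mod 5024007125 = 2175166753.

2175166753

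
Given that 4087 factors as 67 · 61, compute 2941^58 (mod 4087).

3185

Mod 67: 2941 ≡ 60; 60^58 ≡ 36 (mod 67).
Mod 61: 2941 ≡ 13; 13^58 ≡ 13 (mod 61).
Combine by CRT: x ≡ 36 (mod 67), x ≡ 13 (mod 61) ⇒ x ≡ 3185 (mod 4087).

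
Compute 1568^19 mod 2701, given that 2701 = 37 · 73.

Mod 37: 1568 ≡ 14; 14^19 ≡ 23 (mod 37).
Mod 73: 1568 ≡ 35; 35^19 ≡ 38 (mod 73).
Combine by CRT: x ≡ 23 (mod 37), x ≡ 38 (mod 73) ⇒ x ≡ 1133 (mod 2701).

1133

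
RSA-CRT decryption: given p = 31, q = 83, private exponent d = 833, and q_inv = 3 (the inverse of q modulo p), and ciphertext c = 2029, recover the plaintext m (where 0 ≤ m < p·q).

1444

d_p = d mod (p−1) = 833 mod 30 = 23; d_q = d mod (q−1) = 13.
m₁ = c^(d_p) mod p: c ≡ 14 (mod 31), and 14^23 mod 31 = 18.
m₂ = c^(d_q) mod q: c ≡ 37 (mod 83), and 37^13 mod 83 = 33.
h = q_inv·(m₁ − m₂) mod p = 3·(18 − 33) mod 31 = 17.
m = m₂ + h·q = 33 + 17·83 = 1444.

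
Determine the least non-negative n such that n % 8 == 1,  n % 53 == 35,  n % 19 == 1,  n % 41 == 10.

85577

The moduli are pairwise coprime; M = 8·53·19·41 = 330296.
M/8 = 41287; 41287 ≡ 7 (mod 8); 7·7 ≡ 1, so inverse 7.
M/53 = 6232; 6232 ≡ 31 (mod 53); 31·12 ≡ 1, so inverse 12.
M/19 = 17384; 17384 ≡ 18 (mod 19); 18·18 ≡ 1, so inverse 18.
M/41 = 8056; 8056 ≡ 20 (mod 41); 20·39 ≡ 1, so inverse 39.
n ≡ 1·41287·7 + 35·6232·12 + 1·17384·18 + 10·8056·39 = 6361201.
6361201 mod 330296 = 85577.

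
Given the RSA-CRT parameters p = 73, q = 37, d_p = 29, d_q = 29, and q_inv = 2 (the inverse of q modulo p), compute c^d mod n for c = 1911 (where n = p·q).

m₁ = c^(d_p) mod p: c ≡ 13 (mod 73), and 13^29 mod 73 = 11.
m₂ = c^(d_q) mod q: c ≡ 24 (mod 37), and 24^29 mod 37 = 15.
h = q_inv·(m₁ − m₂) mod p = 2·(11 − 15) mod 73 = 65.
m = m₂ + h·q = 15 + 65·37 = 2420.

2420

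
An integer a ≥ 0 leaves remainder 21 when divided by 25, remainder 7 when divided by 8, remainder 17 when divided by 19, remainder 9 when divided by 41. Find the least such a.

130471

From a ≡ 21 (mod 25) write a = 21 + 25t. Substituting into a ≡ 7 (mod 8) gives 25t ≡ 2 (mod 8), and since 1⁻¹ ≡ 1 (mod 8), t ≡ 2. Hence a ≡ 21 + 25·2 = 71 (mod 200).
From a ≡ 71 (mod 200) write a = 71 + 200t. Substituting into a ≡ 17 (mod 19) gives 200t ≡ 3 (mod 19), and since 10⁻¹ ≡ 2 (mod 19), t ≡ 6. Hence a ≡ 71 + 200·6 = 1271 (mod 3800).
From a ≡ 1271 (mod 3800) write a = 1271 + 3800t. Substituting into a ≡ 9 (mod 41) gives 3800t ≡ 9 (mod 41), and since 28⁻¹ ≡ 22 (mod 41), t ≡ 34. Hence a ≡ 1271 + 3800·34 = 130471 (mod 155800).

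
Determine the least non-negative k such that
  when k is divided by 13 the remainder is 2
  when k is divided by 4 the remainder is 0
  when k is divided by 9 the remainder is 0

288

Combine the congruences pairwise.
From k ≡ 2 (mod 13) write k = 2 + 13t. Substituting into k ≡ 0 (mod 4) gives 13t ≡ 2 (mod 4), and since 1⁻¹ ≡ 1 (mod 4), t ≡ 2. Hence k ≡ 2 + 13·2 = 28 (mod 52).
From k ≡ 28 (mod 52) write k = 28 + 52t. Substituting into k ≡ 0 (mod 9) gives 52t ≡ 8 (mod 9), and since 7⁻¹ ≡ 4 (mod 9), t ≡ 5. Hence k ≡ 28 + 52·5 = 288 (mod 468).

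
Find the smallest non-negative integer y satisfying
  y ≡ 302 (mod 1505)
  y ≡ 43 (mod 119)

13847

gcd(1505, 119) = 7 and 7 | (43 − 302), so the pair is consistent; merging gives y ≡ 13847 (mod 25585), where 25585 = lcm(1505, 119).
The solution is unique modulo lcm(1505, 119) = 25585.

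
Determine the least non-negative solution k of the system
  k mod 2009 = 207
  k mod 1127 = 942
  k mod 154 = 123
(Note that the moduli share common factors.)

gcd(2009, 1127) = 49 and 49 | (942 − 207), so the pair is consistent; merging gives k ≡ 40387 (mod 46207), where 46207 = lcm(2009, 1127).
gcd(46207, 154) = 7 and 7 | (123 − 40387), so the pair is consistent; merging gives k ≡ 594871 (mod 1016554), where 1016554 = lcm(46207, 154).
The solution is unique modulo lcm(2009, 1127, 154) = 1016554.

594871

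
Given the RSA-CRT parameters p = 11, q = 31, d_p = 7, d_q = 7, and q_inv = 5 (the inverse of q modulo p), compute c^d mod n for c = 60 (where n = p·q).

m₁ = c^(d_p) mod p: c ≡ 5 (mod 11), and 5^7 mod 11 = 3.
m₂ = c^(d_q) mod q: c ≡ 29 (mod 31), and 29^7 mod 31 = 27.
h = q_inv·(m₁ − m₂) mod p = 5·(3 − 27) mod 11 = 1.
m = m₂ + h·q = 27 + 1·31 = 58.

58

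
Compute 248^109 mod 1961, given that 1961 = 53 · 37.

Mod 53: 248 ≡ 36; by Fermat, exponent reduces to 109 mod 52 = 5; 36^5 ≡ 13 (mod 53).
Mod 37: 248 ≡ 26; by Fermat, exponent reduces to 109 mod 36 = 1; 26^1 ≡ 26 (mod 37).
Combine by CRT: x ≡ 13 (mod 53), x ≡ 26 (mod 37) ⇒ x ≡ 914 (mod 1961).

914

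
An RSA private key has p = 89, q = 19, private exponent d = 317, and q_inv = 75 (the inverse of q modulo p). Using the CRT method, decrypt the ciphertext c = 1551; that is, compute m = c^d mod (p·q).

d_p = d mod (p−1) = 317 mod 88 = 53; d_q = d mod (q−1) = 11.
m₁ = c^(d_p) mod p: c ≡ 38 (mod 89), and 38^53 mod 89 = 35.
m₂ = c^(d_q) mod q: c ≡ 12 (mod 19), and 12^11 mod 19 = 8.
h = q_inv·(m₁ − m₂) mod p = 75·(35 − 8) mod 89 = 67.
m = m₂ + h·q = 8 + 67·19 = 1281.

1281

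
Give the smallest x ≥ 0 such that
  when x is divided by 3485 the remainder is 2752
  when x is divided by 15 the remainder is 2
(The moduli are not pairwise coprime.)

9722

gcd(3485, 15) = 5 and 5 | (2 − 2752), so the pair is consistent; merging gives x ≡ 9722 (mod 10455), where 10455 = lcm(3485, 15).
The solution is unique modulo lcm(3485, 15) = 10455.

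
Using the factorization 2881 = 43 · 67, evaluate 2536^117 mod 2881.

2063

Mod 43: 2536 ≡ 42; by Fermat, exponent reduces to 117 mod 42 = 33; 42^33 ≡ 42 (mod 43).
Mod 67: 2536 ≡ 57; by Fermat, exponent reduces to 117 mod 66 = 51; 57^51 ≡ 53 (mod 67).
Combine by CRT: x ≡ 42 (mod 43), x ≡ 53 (mod 67) ⇒ x ≡ 2063 (mod 2881).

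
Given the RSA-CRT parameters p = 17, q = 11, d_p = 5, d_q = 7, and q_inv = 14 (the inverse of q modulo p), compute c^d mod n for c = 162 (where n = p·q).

178

m₁ = c^(d_p) mod p: c ≡ 9 (mod 17), and 9^5 mod 17 = 8.
m₂ = c^(d_q) mod q: c ≡ 8 (mod 11), and 8^7 mod 11 = 2.
h = q_inv·(m₁ − m₂) mod p = 14·(8 − 2) mod 17 = 16.
m = m₂ + h·q = 2 + 16·11 = 178.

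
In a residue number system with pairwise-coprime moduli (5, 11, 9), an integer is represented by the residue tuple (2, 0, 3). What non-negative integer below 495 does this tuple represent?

From x ≡ 2 (mod 5) write x = 2 + 5t. Substituting into x ≡ 0 (mod 11) gives 5t ≡ 9 (mod 11), and since 5⁻¹ ≡ 9 (mod 11), t ≡ 4. Hence x ≡ 2 + 5·4 = 22 (mod 55).
From x ≡ 22 (mod 55) write x = 22 + 55t. Substituting into x ≡ 3 (mod 9) gives 55t ≡ 8 (mod 9), and since 1⁻¹ ≡ 1 (mod 9), t ≡ 8. Hence x ≡ 22 + 55·8 = 462 (mod 495).

462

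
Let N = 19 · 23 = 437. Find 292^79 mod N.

Mod 19: 292 ≡ 7; by Fermat, exponent reduces to 79 mod 18 = 7; 7^7 ≡ 7 (mod 19).
Mod 23: 292 ≡ 16; by Fermat, exponent reduces to 79 mod 22 = 13; 16^13 ≡ 3 (mod 23).
Combine by CRT: x ≡ 7 (mod 19), x ≡ 3 (mod 23) ⇒ x ≡ 26 (mod 437).

26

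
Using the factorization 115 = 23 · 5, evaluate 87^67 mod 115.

18

Mod 23: 87 ≡ 18; by Fermat, exponent reduces to 67 mod 22 = 1; 18^1 ≡ 18 (mod 23).
Mod 5: 87 ≡ 2; by Fermat, exponent reduces to 67 mod 4 = 3; 2^3 ≡ 3 (mod 5).
Combine by CRT: x ≡ 18 (mod 23), x ≡ 3 (mod 5) ⇒ x ≡ 18 (mod 115).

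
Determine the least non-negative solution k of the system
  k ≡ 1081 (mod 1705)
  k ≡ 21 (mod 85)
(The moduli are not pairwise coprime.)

16426

Combine the congruences pairwise.
gcd(1705, 85) = 5 and 5 | (21 − 1081), so the pair is consistent; merging gives k ≡ 16426 (mod 28985), where 28985 = lcm(1705, 85).
The solution is unique modulo lcm(1705, 85) = 28985.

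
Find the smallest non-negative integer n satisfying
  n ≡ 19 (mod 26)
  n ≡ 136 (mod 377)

513

Combine the congruences pairwise.
gcd(26, 377) = 13 and 13 | (136 − 19), so the pair is consistent; merging gives n ≡ 513 (mod 754), where 754 = lcm(26, 377).
The solution is unique modulo lcm(26, 377) = 754.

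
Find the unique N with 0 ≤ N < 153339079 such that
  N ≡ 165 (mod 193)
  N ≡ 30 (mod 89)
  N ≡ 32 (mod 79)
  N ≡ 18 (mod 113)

27309858

The moduli are pairwise coprime; M = 193·89·79·113 = 153339079.
M/193 = 794503; 794503 ≡ 115 (mod 193); 115·47 ≡ 1, so inverse 47.
M/89 = 1722911; 1722911 ≡ 49 (mod 89); 49·20 ≡ 1, so inverse 20.
M/79 = 1941001; 1941001 ≡ 50 (mod 79); 50·49 ≡ 1, so inverse 49.
M/113 = 1356983; 1356983 ≡ 79 (mod 113); 79·103 ≡ 1, so inverse 103.
N ≡ 165·794503·47 + 30·1722911·20 + 32·1941001·49 + 18·1356983·103 = 12754453415.
12754453415 mod 153339079 = 27309858.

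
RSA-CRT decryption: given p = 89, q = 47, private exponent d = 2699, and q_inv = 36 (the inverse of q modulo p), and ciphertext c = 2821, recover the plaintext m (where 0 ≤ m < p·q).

1599

d_p = d mod (p−1) = 2699 mod 88 = 59; d_q = d mod (q−1) = 31.
m₁ = c^(d_p) mod p: c ≡ 62 (mod 89), and 62^59 mod 89 = 86.
m₂ = c^(d_q) mod q: c ≡ 1 (mod 47), and 1^31 mod 47 = 1.
h = q_inv·(m₁ − m₂) mod p = 36·(86 − 1) mod 89 = 34.
m = m₂ + h·q = 1 + 34·47 = 1599.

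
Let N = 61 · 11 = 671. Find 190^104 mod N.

103

Mod 61: 190 ≡ 7; by Fermat, exponent reduces to 104 mod 60 = 44; 7^44 ≡ 42 (mod 61).
Mod 11: 190 ≡ 3; by Fermat, exponent reduces to 104 mod 10 = 4; 3^4 ≡ 4 (mod 11).
Combine by CRT: x ≡ 42 (mod 61), x ≡ 4 (mod 11) ⇒ x ≡ 103 (mod 671).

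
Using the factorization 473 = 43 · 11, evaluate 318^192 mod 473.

441

Mod 43: 318 ≡ 17; by Fermat, exponent reduces to 192 mod 42 = 24; 17^24 ≡ 11 (mod 43).
Mod 11: 318 ≡ 10; by Fermat, exponent reduces to 192 mod 10 = 2; 10^2 ≡ 1 (mod 11).
Combine by CRT: x ≡ 11 (mod 43), x ≡ 1 (mod 11) ⇒ x ≡ 441 (mod 473).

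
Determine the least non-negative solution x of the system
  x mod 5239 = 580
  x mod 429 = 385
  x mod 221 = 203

2310979

Combine the congruences pairwise.
gcd(5239, 429) = 13 and 13 | (385 − 580), so the pair is consistent; merging gives x ≡ 63448 (mod 172887), where 172887 = lcm(5239, 429).
gcd(172887, 221) = 13 and 13 | (203 − 63448), so the pair is consistent; merging gives x ≡ 2310979 (mod 2939079), where 2939079 = lcm(172887, 221).
The solution is unique modulo lcm(5239, 429, 221) = 2939079.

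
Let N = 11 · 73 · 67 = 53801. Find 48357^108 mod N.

Mod 11: 48357 ≡ 1; by Fermat, exponent reduces to 108 mod 10 = 8; 1^8 ≡ 1 (mod 11).
Mod 73: 48357 ≡ 31; by Fermat, exponent reduces to 108 mod 72 = 36; 31^36 ≡ 72 (mod 73).
Mod 67: 48357 ≡ 50; by Fermat, exponent reduces to 108 mod 66 = 42; 50^42 ≡ 62 (mod 67).
Combine by CRT: x ≡ 1 (mod 11), x ≡ 72 (mod 73), x ≡ 62 (mod 67) ⇒ x ≡ 27666 (mod 53801).

27666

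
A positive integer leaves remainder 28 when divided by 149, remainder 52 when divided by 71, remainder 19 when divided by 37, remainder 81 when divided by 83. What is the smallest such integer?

From a ≡ 28 (mod 149) write a = 28 + 149t. Substituting into a ≡ 52 (mod 71) gives 149t ≡ 24 (mod 71), and since 7⁻¹ ≡ 61 (mod 71), t ≡ 44. Hence a ≡ 28 + 149·44 = 6584 (mod 10579).
From a ≡ 6584 (mod 10579) write a = 6584 + 10579t. Substituting into a ≡ 19 (mod 37) gives 10579t ≡ 21 (mod 37), and since 34⁻¹ ≡ 12 (mod 37), t ≡ 30. Hence a ≡ 6584 + 10579·30 = 323954 (mod 391423).
From a ≡ 323954 (mod 391423) write a = 323954 + 391423t. Substituting into a ≡ 81 (mod 83) gives 391423t ≡ 76 (mod 83), and since 78⁻¹ ≡ 33 (mod 83), t ≡ 18. Hence a ≡ 323954 + 391423·18 = 7369568 (mod 32488109).

7369568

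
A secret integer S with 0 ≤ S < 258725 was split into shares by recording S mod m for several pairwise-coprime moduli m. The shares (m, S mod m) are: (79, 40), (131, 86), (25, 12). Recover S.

143662

The moduli are pairwise coprime; N = 79·131·25 = 258725.
N/79 = 3275; 3275 ≡ 36 (mod 79); 36·11 ≡ 1, so inverse 11.
N/131 = 1975; 1975 ≡ 10 (mod 131); 10·118 ≡ 1, so inverse 118.
N/25 = 10349; 10349 ≡ 24 (mod 25); 24·24 ≡ 1, so inverse 24.
S ≡ 40·3275·11 + 86·1975·118 + 12·10349·24 = 24463812.
24463812 mod 258725 = 143662.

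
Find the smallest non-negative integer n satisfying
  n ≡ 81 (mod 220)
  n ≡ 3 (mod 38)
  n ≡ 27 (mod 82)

gcd(220, 38) = 2 and 2 | (3 − 81), so the pair is consistent; merging gives n ≡ 1181 (mod 4180), where 4180 = lcm(220, 38).
gcd(4180, 82) = 2 and 2 | (27 − 1181), so the pair is consistent; merging gives n ≡ 13721 (mod 171380), where 171380 = lcm(4180, 82).
The solution is unique modulo lcm(220, 38, 82) = 171380.

13721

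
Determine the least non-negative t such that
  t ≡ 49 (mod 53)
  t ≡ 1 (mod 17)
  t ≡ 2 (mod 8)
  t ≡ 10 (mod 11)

17698

The moduli are pairwise coprime; N = 53·17·8·11 = 79288.
N/53 = 1496; 1496 ≡ 12 (mod 53); 12·31 ≡ 1, so inverse 31.
N/17 = 4664; 4664 ≡ 6 (mod 17); 6·3 ≡ 1, so inverse 3.
N/8 = 9911; 9911 ≡ 7 (mod 8); 7·7 ≡ 1, so inverse 7.
N/11 = 7208; 7208 ≡ 3 (mod 11); 3·4 ≡ 1, so inverse 4.
t ≡ 49·1496·31 + 1·4664·3 + 2·9911·7 + 10·7208·4 = 2713490.
2713490 mod 79288 = 17698.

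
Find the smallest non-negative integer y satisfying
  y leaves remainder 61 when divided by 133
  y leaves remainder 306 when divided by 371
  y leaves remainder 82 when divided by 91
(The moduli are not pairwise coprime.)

Combine the congruences pairwise.
gcd(133, 371) = 7 and 7 | (306 − 61), so the pair is consistent; merging gives y ≡ 1790 (mod 7049), where 7049 = lcm(133, 371).
gcd(7049, 91) = 7 and 7 | (82 − 1790), so the pair is consistent; merging gives y ≡ 51133 (mod 91637), where 91637 = lcm(7049, 91).
The solution is unique modulo lcm(133, 371, 91) = 91637.

51133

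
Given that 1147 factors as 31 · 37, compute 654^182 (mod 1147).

Mod 31: 654 ≡ 3; by Fermat, exponent reduces to 182 mod 30 = 2; 3^2 ≡ 9 (mod 31).
Mod 37: 654 ≡ 25; by Fermat, exponent reduces to 182 mod 36 = 2; 25^2 ≡ 33 (mod 37).
Combine by CRT: x ≡ 9 (mod 31), x ≡ 33 (mod 37) ⇒ x ≡ 1032 (mod 1147).

1032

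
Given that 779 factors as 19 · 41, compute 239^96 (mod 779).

Mod 19: 239 ≡ 11; by Fermat, exponent reduces to 96 mod 18 = 6; 11^6 ≡ 1 (mod 19).
Mod 41: 239 ≡ 34; by Fermat, exponent reduces to 96 mod 40 = 16; 34^16 ≡ 16 (mod 41).
Combine by CRT: x ≡ 1 (mod 19), x ≡ 16 (mod 41) ⇒ x ≡ 590 (mod 779).

590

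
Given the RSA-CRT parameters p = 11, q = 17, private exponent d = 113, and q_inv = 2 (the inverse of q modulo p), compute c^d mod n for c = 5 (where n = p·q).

158

d_p = d mod (p−1) = 113 mod 10 = 3; d_q = d mod (q−1) = 1.
m₁ = c^(d_p) mod p: c ≡ 5 (mod 11), and 5^3 mod 11 = 4.
m₂ = c^(d_q) mod q: c ≡ 5 (mod 17), and 5^1 mod 17 = 5.
h = q_inv·(m₁ − m₂) mod p = 2·(4 − 5) mod 11 = 9.
m = m₂ + h·q = 5 + 9·17 = 158.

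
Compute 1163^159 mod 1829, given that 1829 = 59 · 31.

Mod 59: 1163 ≡ 42; by Fermat, exponent reduces to 159 mod 58 = 43; 42^43 ≡ 40 (mod 59).
Mod 31: 1163 ≡ 16; by Fermat, exponent reduces to 159 mod 30 = 9; 16^9 ≡ 2 (mod 31).
Combine by CRT: x ≡ 40 (mod 59), x ≡ 2 (mod 31) ⇒ x ≡ 1397 (mod 1829).

1397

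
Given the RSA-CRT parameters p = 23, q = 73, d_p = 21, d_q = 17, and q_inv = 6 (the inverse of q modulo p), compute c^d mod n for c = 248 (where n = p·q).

354

m₁ = c^(d_p) mod p: c ≡ 18 (mod 23), and 18^21 mod 23 = 9.
m₂ = c^(d_q) mod q: c ≡ 29 (mod 73), and 29^17 mod 73 = 62.
h = q_inv·(m₁ − m₂) mod p = 6·(9 − 62) mod 23 = 4.
m = m₂ + h·q = 62 + 4·73 = 354.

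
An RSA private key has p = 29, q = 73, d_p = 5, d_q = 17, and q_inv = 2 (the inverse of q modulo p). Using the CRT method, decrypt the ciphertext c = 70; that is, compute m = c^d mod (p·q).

998

m₁ = c^(d_p) mod p: c ≡ 12 (mod 29), and 12^5 mod 29 = 12.
m₂ = c^(d_q) mod q: c ≡ 70 (mod 73), and 70^17 mod 73 = 49.
h = q_inv·(m₁ − m₂) mod p = 2·(12 − 49) mod 29 = 13.
m = m₂ + h·q = 49 + 13·73 = 998.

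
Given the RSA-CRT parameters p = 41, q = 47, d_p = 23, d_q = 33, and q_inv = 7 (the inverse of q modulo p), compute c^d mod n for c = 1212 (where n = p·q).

m₁ = c^(d_p) mod p: c ≡ 23 (mod 41), and 23^23 mod 41 = 31.
m₂ = c^(d_q) mod q: c ≡ 37 (mod 47), and 37^33 mod 47 = 21.
h = q_inv·(m₁ − m₂) mod p = 7·(31 − 21) mod 41 = 29.
m = m₂ + h·q = 21 + 29·47 = 1384.

1384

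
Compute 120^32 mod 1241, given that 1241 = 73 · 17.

1004

Mod 73: 120 ≡ 47; 47^32 ≡ 55 (mod 73).
Mod 17: 120 ≡ 1; since 16 | 32, by Fermat 1^32 ≡ 1 (mod 17).
Combine by CRT: x ≡ 55 (mod 73), x ≡ 1 (mod 17) ⇒ x ≡ 1004 (mod 1241).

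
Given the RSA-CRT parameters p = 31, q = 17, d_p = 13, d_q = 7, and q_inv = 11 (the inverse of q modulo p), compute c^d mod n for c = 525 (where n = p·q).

178

m₁ = c^(d_p) mod p: c ≡ 29 (mod 31), and 29^13 mod 31 = 23.
m₂ = c^(d_q) mod q: c ≡ 15 (mod 17), and 15^7 mod 17 = 8.
h = q_inv·(m₁ − m₂) mod p = 11·(23 − 8) mod 31 = 10.
m = m₂ + h·q = 8 + 10·17 = 178.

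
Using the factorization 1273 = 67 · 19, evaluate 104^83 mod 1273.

Mod 67: 104 ≡ 37; by Fermat, exponent reduces to 83 mod 66 = 17; 37^17 ≡ 29 (mod 67).
Mod 19: 104 ≡ 9; by Fermat, exponent reduces to 83 mod 18 = 11; 9^11 ≡ 5 (mod 19).
Combine by CRT: x ≡ 29 (mod 67), x ≡ 5 (mod 19) ⇒ x ≡ 632 (mod 1273).

632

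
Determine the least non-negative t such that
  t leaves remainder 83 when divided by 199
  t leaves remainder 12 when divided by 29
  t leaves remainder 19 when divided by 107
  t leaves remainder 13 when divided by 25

The moduli are pairwise coprime; N = 199·29·107·25 = 15437425.
N/199 = 77575; 77575 ≡ 164 (mod 199); 164·108 ≡ 1, so inverse 108.
N/29 = 532325; 532325 ≡ 1 (mod 29), inverse 1.
N/107 = 144275; 144275 ≡ 39 (mod 107); 39·11 ≡ 1, so inverse 11.
N/25 = 617497; 617497 ≡ 22 (mod 25); 22·8 ≡ 1, so inverse 8.
t ≡ 83·77575·108 + 12·532325·1 + 19·144275·11 + 13·617497·8 = 796143363.
796143363 mod 15437425 = 8834688.

8834688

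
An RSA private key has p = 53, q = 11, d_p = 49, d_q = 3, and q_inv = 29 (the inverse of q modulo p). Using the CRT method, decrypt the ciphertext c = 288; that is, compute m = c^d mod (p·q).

129

m₁ = c^(d_p) mod p: c ≡ 23 (mod 53), and 23^49 mod 53 = 23.
m₂ = c^(d_q) mod q: c ≡ 2 (mod 11), and 2^3 mod 11 = 8.
h = q_inv·(m₁ − m₂) mod p = 29·(23 − 8) mod 53 = 11.
m = m₂ + h·q = 8 + 11·11 = 129.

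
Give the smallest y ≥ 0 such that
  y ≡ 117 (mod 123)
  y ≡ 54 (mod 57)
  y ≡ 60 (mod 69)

gcd(123, 57) = 3 and 3 | (54 − 117), so the pair is consistent; merging gives y ≡ 1593 (mod 2337), where 2337 = lcm(123, 57).
gcd(2337, 69) = 3 and 3 | (60 − 1593), so the pair is consistent; merging gives y ≡ 41322 (mod 53751), where 53751 = lcm(2337, 69).
The solution is unique modulo lcm(123, 57, 69) = 53751.

41322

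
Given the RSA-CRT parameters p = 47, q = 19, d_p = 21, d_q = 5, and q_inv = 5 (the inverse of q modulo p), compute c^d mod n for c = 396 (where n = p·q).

327

m₁ = c^(d_p) mod p: c ≡ 20 (mod 47), and 20^21 mod 47 = 45.
m₂ = c^(d_q) mod q: c ≡ 16 (mod 19), and 16^5 mod 19 = 4.
h = q_inv·(m₁ − m₂) mod p = 5·(45 − 4) mod 47 = 17.
m = m₂ + h·q = 4 + 17·19 = 327.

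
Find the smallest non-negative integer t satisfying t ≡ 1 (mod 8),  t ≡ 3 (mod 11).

25

From t ≡ 1 (mod 8) write t = 1 + 8s. Substituting into t ≡ 3 (mod 11) gives 8s ≡ 2 (mod 11), and since 8⁻¹ ≡ 7 (mod 11), s ≡ 3. Hence t ≡ 1 + 8·3 = 25 (mod 88).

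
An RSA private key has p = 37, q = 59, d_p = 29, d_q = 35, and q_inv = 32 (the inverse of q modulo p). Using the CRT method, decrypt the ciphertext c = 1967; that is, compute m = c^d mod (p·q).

635

m₁ = c^(d_p) mod p: c ≡ 6 (mod 37), and 6^29 mod 37 = 6.
m₂ = c^(d_q) mod q: c ≡ 20 (mod 59), and 20^35 mod 59 = 45.
h = q_inv·(m₁ − m₂) mod p = 32·(6 − 45) mod 37 = 10.
m = m₂ + h·q = 45 + 10·59 = 635.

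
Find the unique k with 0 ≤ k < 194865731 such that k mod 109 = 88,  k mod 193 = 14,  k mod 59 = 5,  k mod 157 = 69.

9811941

From k ≡ 88 (mod 109) write k = 88 + 109t. Substituting into k ≡ 14 (mod 193) gives 109t ≡ 119 (mod 193), and since 109⁻¹ ≡ 85 (mod 193), t ≡ 79. Hence k ≡ 88 + 109·79 = 8699 (mod 21037).
From k ≡ 8699 (mod 21037) write k = 8699 + 21037t. Substituting into k ≡ 5 (mod 59) gives 21037t ≡ 38 (mod 59), and since 33⁻¹ ≡ 34 (mod 59), t ≡ 53. Hence k ≡ 8699 + 21037·53 = 1123660 (mod 1241183).
From k ≡ 1123660 (mod 1241183) write k = 1123660 + 1241183t. Substituting into k ≡ 69 (mod 157) gives 1241183t ≡ 58 (mod 157), and since 98⁻¹ ≡ 149 (mod 157), t ≡ 7. Hence k ≡ 1123660 + 1241183·7 = 9811941 (mod 194865731).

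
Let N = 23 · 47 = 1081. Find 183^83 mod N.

873

Mod 23: 183 ≡ 22; by Fermat, exponent reduces to 83 mod 22 = 17; 22^17 ≡ 22 (mod 23).
Mod 47: 183 ≡ 42; by Fermat, exponent reduces to 83 mod 46 = 37; 42^37 ≡ 27 (mod 47).
Combine by CRT: x ≡ 22 (mod 23), x ≡ 27 (mod 47) ⇒ x ≡ 873 (mod 1081).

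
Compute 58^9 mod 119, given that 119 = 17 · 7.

Mod 17: 58 ≡ 7; 7^9 ≡ 10 (mod 17).
Mod 7: 58 ≡ 2; by Fermat, exponent reduces to 9 mod 6 = 3; 2^3 ≡ 1 (mod 7).
Combine by CRT: x ≡ 10 (mod 17), x ≡ 1 (mod 7) ⇒ x ≡ 78 (mod 119).

78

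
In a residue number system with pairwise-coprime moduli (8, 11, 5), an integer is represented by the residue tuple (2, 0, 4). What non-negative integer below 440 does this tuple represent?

From x ≡ 2 (mod 8) write x = 2 + 8t. Substituting into x ≡ 0 (mod 11) gives 8t ≡ 9 (mod 11), and since 8⁻¹ ≡ 7 (mod 11), t ≡ 8. Hence x ≡ 2 + 8·8 = 66 (mod 88).
From x ≡ 66 (mod 88) write x = 66 + 88t. Substituting into x ≡ 4 (mod 5) gives 88t ≡ 3 (mod 5), and since 3⁻¹ ≡ 2 (mod 5), t ≡ 1. Hence x ≡ 66 + 88·1 = 154 (mod 440).

154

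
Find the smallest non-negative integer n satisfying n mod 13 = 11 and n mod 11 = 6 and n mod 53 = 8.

7057

Combine the congruences pairwise.
From n ≡ 11 (mod 13) write n = 11 + 13t. Substituting into n ≡ 6 (mod 11) gives 13t ≡ 6 (mod 11), and since 2⁻¹ ≡ 6 (mod 11), t ≡ 3. Hence n ≡ 11 + 13·3 = 50 (mod 143).
From n ≡ 50 (mod 143) write n = 50 + 143t. Substituting into n ≡ 8 (mod 53) gives 143t ≡ 11 (mod 53), and since 37⁻¹ ≡ 43 (mod 53), t ≡ 49. Hence n ≡ 50 + 143·49 = 7057 (mod 7579).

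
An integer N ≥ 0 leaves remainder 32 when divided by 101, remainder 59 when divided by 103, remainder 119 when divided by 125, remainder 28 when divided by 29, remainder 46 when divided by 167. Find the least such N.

3659862494

From N ≡ 32 (mod 101) write N = 32 + 101t. Substituting into N ≡ 59 (mod 103) gives 101t ≡ 27 (mod 103), and since 101⁻¹ ≡ 51 (mod 103), t ≡ 38. Hence N ≡ 32 + 101·38 = 3870 (mod 10403).
From N ≡ 3870 (mod 10403) write N = 3870 + 10403t. Substituting into N ≡ 119 (mod 125) gives 10403t ≡ 124 (mod 125), and since 28⁻¹ ≡ 67 (mod 125), t ≡ 58. Hence N ≡ 3870 + 10403·58 = 607244 (mod 1300375).
From N ≡ 607244 (mod 1300375) write N = 607244 + 1300375t. Substituting into N ≡ 28 (mod 29) gives 1300375t ≡ 15 (mod 29), and since 15⁻¹ ≡ 2 (mod 29), t ≡ 1. Hence N ≡ 607244 + 1300375·1 = 1907619 (mod 37710875).
From N ≡ 1907619 (mod 37710875) write N = 1907619 + 37710875t. Substituting into N ≡ 46 (mod 167) gives 37710875t ≡ 68 (mod 167), and since 104⁻¹ ≡ 53 (mod 167), t ≡ 97. Hence N ≡ 1907619 + 37710875·97 = 3659862494 (mod 6297716125).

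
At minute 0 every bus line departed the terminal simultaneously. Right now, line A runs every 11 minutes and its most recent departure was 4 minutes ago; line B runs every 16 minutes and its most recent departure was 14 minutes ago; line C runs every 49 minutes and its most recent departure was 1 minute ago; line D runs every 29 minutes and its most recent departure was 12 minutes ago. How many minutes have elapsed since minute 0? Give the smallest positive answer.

The moduli are pairwise coprime; N = 11·16·49·29 = 250096.
N/11 = 22736; 22736 ≡ 10 (mod 11); 10·10 ≡ 1, so inverse 10.
N/16 = 15631; 15631 ≡ 15 (mod 16); 15·15 ≡ 1, so inverse 15.
N/49 = 5104; 5104 ≡ 8 (mod 49); 8·43 ≡ 1, so inverse 43.
N/29 = 8624; 8624 ≡ 11 (mod 29); 11·8 ≡ 1, so inverse 8.
t ≡ 4·22736·10 + 14·15631·15 + 1·5104·43 + 12·8624·8 = 5239326.
5239326 mod 250096 = 237406.

237406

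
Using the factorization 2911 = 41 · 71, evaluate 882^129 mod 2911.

Mod 41: 882 ≡ 21; by Fermat, exponent reduces to 129 mod 40 = 9; 21^9 ≡ 39 (mod 41).
Mod 71: 882 ≡ 30; by Fermat, exponent reduces to 129 mod 70 = 59; 30^59 ≡ 20 (mod 71).
Combine by CRT: x ≡ 39 (mod 41), x ≡ 20 (mod 71) ⇒ x ≡ 162 (mod 2911).

162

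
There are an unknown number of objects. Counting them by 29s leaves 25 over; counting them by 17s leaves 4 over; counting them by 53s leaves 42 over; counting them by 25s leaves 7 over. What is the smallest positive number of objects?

The moduli are pairwise coprime; M = 29·17·53·25 = 653225.
M/29 = 22525; 22525 ≡ 21 (mod 29); 21·18 ≡ 1, so inverse 18.
M/17 = 38425; 38425 ≡ 5 (mod 17); 5·7 ≡ 1, so inverse 7.
M/53 = 12325; 12325 ≡ 29 (mod 53); 29·11 ≡ 1, so inverse 11.
M/25 = 26129; 26129 ≡ 4 (mod 25); 4·19 ≡ 1, so inverse 19.
N ≡ 25·22525·18 + 4·38425·7 + 42·12325·11 + 7·26129·19 = 20381457.
20381457 mod 653225 = 131482.

131482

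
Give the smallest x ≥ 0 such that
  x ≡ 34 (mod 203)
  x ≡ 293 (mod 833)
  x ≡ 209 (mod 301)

gcd(203, 833) = 7 and 7 | (293 − 34), so the pair is consistent; merging gives x ≡ 6124 (mod 24157), where 24157 = lcm(203, 833).
gcd(24157, 301) = 7 and 7 | (209 − 6124), so the pair is consistent; merging gives x ≡ 416793 (mod 1038751), where 1038751 = lcm(24157, 301).
The solution is unique modulo lcm(203, 833, 301) = 1038751.

416793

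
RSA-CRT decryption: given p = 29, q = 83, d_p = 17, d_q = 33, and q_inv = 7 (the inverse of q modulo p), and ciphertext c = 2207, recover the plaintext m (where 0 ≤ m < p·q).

m₁ = c^(d_p) mod p: c ≡ 3 (mod 29), and 3^17 mod 29 = 2.
m₂ = c^(d_q) mod q: c ≡ 49 (mod 83), and 49^33 mod 83 = 70.
h = q_inv·(m₁ − m₂) mod p = 7·(2 − 70) mod 29 = 17.
m = m₂ + h·q = 70 + 17·83 = 1481.

1481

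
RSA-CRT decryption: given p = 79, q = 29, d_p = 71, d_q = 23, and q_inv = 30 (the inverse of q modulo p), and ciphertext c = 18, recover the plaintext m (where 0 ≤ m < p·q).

1539

m₁ = c^(d_p) mod p: c ≡ 18 (mod 79), and 18^71 mod 79 = 38.
m₂ = c^(d_q) mod q: c ≡ 18 (mod 29), and 18^23 mod 29 = 2.
h = q_inv·(m₁ − m₂) mod p = 30·(38 − 2) mod 79 = 53.
m = m₂ + h·q = 2 + 53·29 = 1539.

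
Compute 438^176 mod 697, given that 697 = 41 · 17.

18

Mod 41: 438 ≡ 28; by Fermat, exponent reduces to 176 mod 40 = 16; 28^16 ≡ 18 (mod 41).
Mod 17: 438 ≡ 13; since 16 | 176, by Fermat 13^176 ≡ 1 (mod 17).
Combine by CRT: x ≡ 18 (mod 41), x ≡ 1 (mod 17) ⇒ x ≡ 18 (mod 697).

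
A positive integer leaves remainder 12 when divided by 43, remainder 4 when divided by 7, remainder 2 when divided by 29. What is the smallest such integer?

The moduli are pairwise coprime; N = 43·7·29 = 8729.
N/43 = 203; 203 ≡ 31 (mod 43); 31·25 ≡ 1, so inverse 25.
N/7 = 1247; 1247 ≡ 1 (mod 7), inverse 1.
N/29 = 301; 301 ≡ 11 (mod 29); 11·8 ≡ 1, so inverse 8.
x ≡ 12·203·25 + 4·1247·1 + 2·301·8 = 70704.
70704 mod 8729 = 872.

872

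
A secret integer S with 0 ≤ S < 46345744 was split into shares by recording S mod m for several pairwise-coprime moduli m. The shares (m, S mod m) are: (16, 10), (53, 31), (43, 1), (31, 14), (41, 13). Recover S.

45155978

The moduli are pairwise coprime; N = 16·53·43·31·41 = 46345744.
N/16 = 2896609; 2896609 ≡ 1 (mod 16), inverse 1.
N/53 = 874448; 874448 ≡ 1 (mod 53), inverse 1.
N/43 = 1077808; 1077808 ≡ 13 (mod 43); 13·10 ≡ 1, so inverse 10.
N/31 = 1495024; 1495024 ≡ 18 (mod 31); 18·19 ≡ 1, so inverse 19.
N/41 = 1130384; 1130384 ≡ 14 (mod 41); 14·3 ≡ 1, so inverse 3.
S ≡ 10·2896609·1 + 31·874448·1 + 1·1077808·10 + 14·1495024·19 + 13·1130384·3 = 508613418.
508613418 mod 46345744 = 45155978.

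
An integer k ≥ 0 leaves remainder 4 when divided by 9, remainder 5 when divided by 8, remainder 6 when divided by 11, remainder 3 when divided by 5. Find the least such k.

2173

From k ≡ 4 (mod 9) write k = 4 + 9t. Substituting into k ≡ 5 (mod 8) gives 9t ≡ 1 (mod 8), and since 1⁻¹ ≡ 1 (mod 8), t ≡ 1. Hence k ≡ 4 + 9·1 = 13 (mod 72).
From k ≡ 13 (mod 72) write k = 13 + 72t. Substituting into k ≡ 6 (mod 11) gives 72t ≡ 4 (mod 11), and since 6⁻¹ ≡ 2 (mod 11), t ≡ 8. Hence k ≡ 13 + 72·8 = 589 (mod 792).
From k ≡ 589 (mod 792) write k = 589 + 792t. Substituting into k ≡ 3 (mod 5) gives 792t ≡ 4 (mod 5), and since 2⁻¹ ≡ 3 (mod 5), t ≡ 2. Hence k ≡ 589 + 792·2 = 2173 (mod 3960).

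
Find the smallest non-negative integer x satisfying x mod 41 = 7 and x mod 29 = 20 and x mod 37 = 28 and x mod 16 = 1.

542929

Combine the congruences pairwise.
From x ≡ 7 (mod 41) write x = 7 + 41t. Substituting into x ≡ 20 (mod 29) gives 41t ≡ 13 (mod 29), and since 12⁻¹ ≡ 17 (mod 29), t ≡ 18. Hence x ≡ 7 + 41·18 = 745 (mod 1189).
From x ≡ 745 (mod 1189) write x = 745 + 1189t. Substituting into x ≡ 28 (mod 37) gives 1189t ≡ 23 (mod 37), and since 5⁻¹ ≡ 15 (mod 37), t ≡ 12. Hence x ≡ 745 + 1189·12 = 15013 (mod 43993).
From x ≡ 15013 (mod 43993) write x = 15013 + 43993t. Substituting into x ≡ 1 (mod 16) gives 43993t ≡ 12 (mod 16), and since 9⁻¹ ≡ 9 (mod 16), t ≡ 12. Hence x ≡ 15013 + 43993·12 = 542929 (mod 703888).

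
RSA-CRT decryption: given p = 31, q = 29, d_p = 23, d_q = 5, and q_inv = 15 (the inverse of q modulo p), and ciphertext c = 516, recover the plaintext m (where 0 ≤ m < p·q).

112

m₁ = c^(d_p) mod p: c ≡ 20 (mod 31), and 20^23 mod 31 = 19.
m₂ = c^(d_q) mod q: c ≡ 23 (mod 29), and 23^5 mod 29 = 25.
h = q_inv·(m₁ − m₂) mod p = 15·(19 − 25) mod 31 = 3.
m = m₂ + h·q = 25 + 3·29 = 112.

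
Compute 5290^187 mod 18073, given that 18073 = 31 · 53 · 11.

15487

Mod 31: 5290 ≡ 20; by Fermat, exponent reduces to 187 mod 30 = 7; 20^7 ≡ 18 (mod 31).
Mod 53: 5290 ≡ 43; by Fermat, exponent reduces to 187 mod 52 = 31; 43^31 ≡ 11 (mod 53).
Mod 11: 5290 ≡ 10; by Fermat, exponent reduces to 187 mod 10 = 7; 10^7 ≡ 10 (mod 11).
Combine by CRT: x ≡ 18 (mod 31), x ≡ 11 (mod 53), x ≡ 10 (mod 11) ⇒ x ≡ 15487 (mod 18073).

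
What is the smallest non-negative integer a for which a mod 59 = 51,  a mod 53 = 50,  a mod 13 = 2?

5774

The moduli are pairwise coprime; N = 59·53·13 = 40651.
N/59 = 689; 689 ≡ 40 (mod 59); 40·31 ≡ 1, so inverse 31.
N/53 = 767; 767 ≡ 25 (mod 53); 25·17 ≡ 1, so inverse 17.
N/13 = 3127; 3127 ≡ 7 (mod 13); 7·2 ≡ 1, so inverse 2.
a ≡ 51·689·31 + 50·767·17 + 2·3127·2 = 1753767.
1753767 mod 40651 = 5774.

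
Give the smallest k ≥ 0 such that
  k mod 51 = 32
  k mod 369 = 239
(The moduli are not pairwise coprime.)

1715

gcd(51, 369) = 3 and 3 | (239 − 32), so the pair is consistent; merging gives k ≡ 1715 (mod 6273), where 6273 = lcm(51, 369).
The solution is unique modulo lcm(51, 369) = 6273.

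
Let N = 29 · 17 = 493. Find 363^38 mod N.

42

Mod 29: 363 ≡ 15; by Fermat, exponent reduces to 38 mod 28 = 10; 15^10 ≡ 13 (mod 29).
Mod 17: 363 ≡ 6; by Fermat, exponent reduces to 38 mod 16 = 6; 6^6 ≡ 8 (mod 17).
Combine by CRT: x ≡ 13 (mod 29), x ≡ 8 (mod 17) ⇒ x ≡ 42 (mod 493).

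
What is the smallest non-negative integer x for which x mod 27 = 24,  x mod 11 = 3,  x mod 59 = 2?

The moduli are pairwise coprime; N = 27·11·59 = 17523.
N/27 = 649; 649 ≡ 1 (mod 27), inverse 1.
N/11 = 1593; 1593 ≡ 9 (mod 11); 9·5 ≡ 1, so inverse 5.
N/59 = 297; 297 ≡ 2 (mod 59); 2·30 ≡ 1, so inverse 30.
x ≡ 24·649·1 + 3·1593·5 + 2·297·30 = 57291.
57291 mod 17523 = 4722.

4722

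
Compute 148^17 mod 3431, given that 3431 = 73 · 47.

3249

Mod 73: 148 ≡ 2; 2^17 ≡ 37 (mod 73).
Mod 47: 148 ≡ 7; 7^17 ≡ 6 (mod 47).
Combine by CRT: x ≡ 37 (mod 73), x ≡ 6 (mod 47) ⇒ x ≡ 3249 (mod 3431).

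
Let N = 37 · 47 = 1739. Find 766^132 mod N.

Mod 37: 766 ≡ 26; by Fermat, exponent reduces to 132 mod 36 = 24; 26^24 ≡ 1 (mod 37).
Mod 47: 766 ≡ 14; by Fermat, exponent reduces to 132 mod 46 = 40; 14^40 ≡ 28 (mod 47).
Combine by CRT: x ≡ 1 (mod 37), x ≡ 28 (mod 47) ⇒ x ≡ 75 (mod 1739).

75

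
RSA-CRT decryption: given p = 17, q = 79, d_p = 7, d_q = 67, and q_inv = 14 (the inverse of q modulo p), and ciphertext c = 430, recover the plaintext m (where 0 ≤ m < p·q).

m₁ = c^(d_p) mod p: c ≡ 5 (mod 17), and 5^7 mod 17 = 10.
m₂ = c^(d_q) mod q: c ≡ 35 (mod 79), and 35^67 mod 79 = 28.
h = q_inv·(m₁ − m₂) mod p = 14·(10 − 28) mod 17 = 3.
m = m₂ + h·q = 28 + 3·79 = 265.

265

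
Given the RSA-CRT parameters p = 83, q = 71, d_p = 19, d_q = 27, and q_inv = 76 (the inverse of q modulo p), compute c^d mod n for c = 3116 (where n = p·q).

m₁ = c^(d_p) mod p: c ≡ 45 (mod 83), and 45^19 mod 83 = 55.
m₂ = c^(d_q) mod q: c ≡ 63 (mod 71), and 63^27 mod 71 = 11.
h = q_inv·(m₁ − m₂) mod p = 76·(55 − 11) mod 83 = 24.
m = m₂ + h·q = 11 + 24·71 = 1715.

1715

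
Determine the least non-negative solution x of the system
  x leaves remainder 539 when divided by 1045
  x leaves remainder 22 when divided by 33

gcd(1045, 33) = 11 and 11 | (22 − 539), so the pair is consistent; merging gives x ≡ 2629 (mod 3135), where 3135 = lcm(1045, 33).
The solution is unique modulo lcm(1045, 33) = 3135.

2629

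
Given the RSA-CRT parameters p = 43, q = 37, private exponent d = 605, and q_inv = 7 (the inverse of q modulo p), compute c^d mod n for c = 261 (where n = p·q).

542

d_p = d mod (p−1) = 605 mod 42 = 17; d_q = d mod (q−1) = 29.
m₁ = c^(d_p) mod p: c ≡ 3 (mod 43), and 3^17 mod 43 = 26.
m₂ = c^(d_q) mod q: c ≡ 2 (mod 37), and 2^29 mod 37 = 24.
h = q_inv·(m₁ − m₂) mod p = 7·(26 − 24) mod 43 = 14.
m = m₂ + h·q = 24 + 14·37 = 542.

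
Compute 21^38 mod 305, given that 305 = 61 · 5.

Mod 61: 21 ≡ 21; 21^38 ≡ 14 (mod 61).
Mod 5: 21 ≡ 1; by Fermat, exponent reduces to 38 mod 4 = 2; 1^2 ≡ 1 (mod 5).
Combine by CRT: x ≡ 14 (mod 61), x ≡ 1 (mod 5) ⇒ x ≡ 136 (mod 305).

136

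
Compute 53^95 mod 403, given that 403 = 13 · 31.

378

Mod 13: 53 ≡ 1; by Fermat, exponent reduces to 95 mod 12 = 11; 1^11 ≡ 1 (mod 13).
Mod 31: 53 ≡ 22; by Fermat, exponent reduces to 95 mod 30 = 5; 22^5 ≡ 6 (mod 31).
Combine by CRT: x ≡ 1 (mod 13), x ≡ 6 (mod 31) ⇒ x ≡ 378 (mod 403).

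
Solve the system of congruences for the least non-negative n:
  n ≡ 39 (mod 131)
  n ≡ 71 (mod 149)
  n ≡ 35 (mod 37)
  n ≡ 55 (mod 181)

19080713

From n ≡ 39 (mod 131) write n = 39 + 131t. Substituting into n ≡ 71 (mod 149) gives 131t ≡ 32 (mod 149), and since 131⁻¹ ≡ 91 (mod 149), t ≡ 81. Hence n ≡ 39 + 131·81 = 10650 (mod 19519).
From n ≡ 10650 (mod 19519) write n = 10650 + 19519t. Substituting into n ≡ 35 (mod 37) gives 19519t ≡ 4 (mod 37), and since 20⁻¹ ≡ 13 (mod 37), t ≡ 15. Hence n ≡ 10650 + 19519·15 = 303435 (mod 722203).
From n ≡ 303435 (mod 722203) write n = 303435 + 722203t. Substituting into n ≡ 55 (mod 181) gives 722203t ≡ 157 (mod 181), and since 13⁻¹ ≡ 14 (mod 181), t ≡ 26. Hence n ≡ 303435 + 722203·26 = 19080713 (mod 130718743).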